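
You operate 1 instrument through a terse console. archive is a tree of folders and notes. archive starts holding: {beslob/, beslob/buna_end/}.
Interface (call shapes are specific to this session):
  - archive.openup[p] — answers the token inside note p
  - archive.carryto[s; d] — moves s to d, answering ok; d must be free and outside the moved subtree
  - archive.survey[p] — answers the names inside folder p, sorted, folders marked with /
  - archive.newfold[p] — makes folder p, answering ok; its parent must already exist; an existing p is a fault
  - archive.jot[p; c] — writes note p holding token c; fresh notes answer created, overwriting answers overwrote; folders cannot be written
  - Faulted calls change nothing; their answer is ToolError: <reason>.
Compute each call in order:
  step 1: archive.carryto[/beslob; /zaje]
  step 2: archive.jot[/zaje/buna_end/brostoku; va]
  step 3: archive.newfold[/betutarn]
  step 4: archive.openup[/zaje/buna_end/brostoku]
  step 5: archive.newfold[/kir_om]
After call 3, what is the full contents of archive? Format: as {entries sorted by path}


→ archive.carryto(s: /beslob, d: /zaje)
← ok
→ archive.jot(p: /zaje/buna_end/brostoku, c: va)
← created
→ archive.newfold(p: /betutarn)
← ok
→ archive.openup(p: /zaje/buna_end/brostoku)
← va
→ archive.newfold(p: /kir_om)
← ok

Answer: {betutarn/, zaje/, zaje/buna_end/, zaje/buna_end/brostoku=va}


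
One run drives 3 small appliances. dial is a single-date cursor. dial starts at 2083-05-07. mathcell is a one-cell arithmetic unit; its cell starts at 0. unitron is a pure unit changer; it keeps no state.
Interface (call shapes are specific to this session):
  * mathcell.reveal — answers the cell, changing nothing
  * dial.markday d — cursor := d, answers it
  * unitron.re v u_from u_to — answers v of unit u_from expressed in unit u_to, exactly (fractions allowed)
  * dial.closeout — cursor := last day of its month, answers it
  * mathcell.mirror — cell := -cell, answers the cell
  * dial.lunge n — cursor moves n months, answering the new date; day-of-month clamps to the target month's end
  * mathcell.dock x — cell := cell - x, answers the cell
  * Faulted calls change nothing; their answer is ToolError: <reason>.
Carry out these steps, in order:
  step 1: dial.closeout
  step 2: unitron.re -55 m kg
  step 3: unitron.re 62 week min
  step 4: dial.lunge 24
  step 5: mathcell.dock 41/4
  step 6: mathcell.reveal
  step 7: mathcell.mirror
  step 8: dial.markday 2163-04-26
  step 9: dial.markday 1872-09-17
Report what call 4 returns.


Answer: 2085-05-31

Derivation:
I run closeout, giving 2083-05-31.
I use re with v→-55, u_from→m, u_to→kg, and get ToolError: incompatible units.
Using re with v→62, u_from→week, u_to→min, giving 624960.
Using lunge with n→24, giving 2085-05-31.
Using dock with x→41/4, and see -41/4.
Then reveal, and observe -41/4.
Then mirror, which returns 41/4.
I run markday with d→2163-04-26, and see 2163-04-26.
Invoking markday with d→1872-09-17, which returns 1872-09-17.


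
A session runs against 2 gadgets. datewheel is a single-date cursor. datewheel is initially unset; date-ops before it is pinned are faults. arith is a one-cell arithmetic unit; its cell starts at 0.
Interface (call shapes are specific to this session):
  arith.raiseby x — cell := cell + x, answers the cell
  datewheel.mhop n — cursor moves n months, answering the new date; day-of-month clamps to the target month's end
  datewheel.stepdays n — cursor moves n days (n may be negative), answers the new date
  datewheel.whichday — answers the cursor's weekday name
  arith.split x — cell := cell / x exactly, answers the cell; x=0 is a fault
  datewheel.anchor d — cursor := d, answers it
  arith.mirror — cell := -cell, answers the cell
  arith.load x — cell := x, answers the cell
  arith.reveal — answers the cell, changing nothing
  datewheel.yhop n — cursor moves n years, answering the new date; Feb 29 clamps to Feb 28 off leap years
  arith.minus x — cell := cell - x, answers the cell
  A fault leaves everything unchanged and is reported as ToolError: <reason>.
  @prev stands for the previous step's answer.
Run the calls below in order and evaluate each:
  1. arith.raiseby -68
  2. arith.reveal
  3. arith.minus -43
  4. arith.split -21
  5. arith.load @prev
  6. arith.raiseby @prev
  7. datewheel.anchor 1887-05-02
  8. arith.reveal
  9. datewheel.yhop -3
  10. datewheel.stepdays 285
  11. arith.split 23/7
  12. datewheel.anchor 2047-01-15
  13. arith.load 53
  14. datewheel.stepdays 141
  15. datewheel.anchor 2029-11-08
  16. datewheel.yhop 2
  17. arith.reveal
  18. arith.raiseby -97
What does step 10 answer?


Answer: 1885-02-11

Derivation:
==> raiseby(x→-68)
<== -68
==> reveal()
<== -68
==> minus(x→-43)
<== -25
==> split(x→-21)
<== 25/21
==> load(x→@prev)
<== 25/21
==> raiseby(x→@prev)
<== 50/21
==> anchor(d→1887-05-02)
<== 1887-05-02
==> reveal()
<== 50/21
==> yhop(n→-3)
<== 1884-05-02
==> stepdays(n→285)
<== 1885-02-11
==> split(x→23/7)
<== 50/69
==> anchor(d→2047-01-15)
<== 2047-01-15
==> load(x→53)
<== 53
==> stepdays(n→141)
<== 2047-06-05
==> anchor(d→2029-11-08)
<== 2029-11-08
==> yhop(n→2)
<== 2031-11-08
==> reveal()
<== 53
==> raiseby(x→-97)
<== -44


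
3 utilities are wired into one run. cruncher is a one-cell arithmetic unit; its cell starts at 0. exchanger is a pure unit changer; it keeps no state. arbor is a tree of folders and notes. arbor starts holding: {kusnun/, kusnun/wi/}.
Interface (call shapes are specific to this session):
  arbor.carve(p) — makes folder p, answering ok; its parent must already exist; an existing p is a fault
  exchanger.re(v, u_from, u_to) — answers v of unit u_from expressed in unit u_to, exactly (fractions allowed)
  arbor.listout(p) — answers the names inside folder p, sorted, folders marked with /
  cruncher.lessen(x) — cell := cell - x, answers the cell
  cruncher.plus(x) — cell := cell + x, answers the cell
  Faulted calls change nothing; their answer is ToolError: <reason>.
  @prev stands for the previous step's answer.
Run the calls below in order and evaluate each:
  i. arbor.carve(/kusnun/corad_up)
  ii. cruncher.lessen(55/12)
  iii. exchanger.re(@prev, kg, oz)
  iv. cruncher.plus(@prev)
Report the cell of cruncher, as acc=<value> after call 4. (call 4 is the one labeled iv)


Answer: acc=-2742265395/16494268

Derivation:
Do: arbor.carve[p='/kusnun/corad_up']
See: ok
Do: cruncher.lessen[x='55/12']
See: -55/12
Do: exchanger.re[v='@prev'; u_from='kg'; u_to='oz']
See: -2000000000/12370701
Do: cruncher.plus[x='@prev']
See: -2742265395/16494268


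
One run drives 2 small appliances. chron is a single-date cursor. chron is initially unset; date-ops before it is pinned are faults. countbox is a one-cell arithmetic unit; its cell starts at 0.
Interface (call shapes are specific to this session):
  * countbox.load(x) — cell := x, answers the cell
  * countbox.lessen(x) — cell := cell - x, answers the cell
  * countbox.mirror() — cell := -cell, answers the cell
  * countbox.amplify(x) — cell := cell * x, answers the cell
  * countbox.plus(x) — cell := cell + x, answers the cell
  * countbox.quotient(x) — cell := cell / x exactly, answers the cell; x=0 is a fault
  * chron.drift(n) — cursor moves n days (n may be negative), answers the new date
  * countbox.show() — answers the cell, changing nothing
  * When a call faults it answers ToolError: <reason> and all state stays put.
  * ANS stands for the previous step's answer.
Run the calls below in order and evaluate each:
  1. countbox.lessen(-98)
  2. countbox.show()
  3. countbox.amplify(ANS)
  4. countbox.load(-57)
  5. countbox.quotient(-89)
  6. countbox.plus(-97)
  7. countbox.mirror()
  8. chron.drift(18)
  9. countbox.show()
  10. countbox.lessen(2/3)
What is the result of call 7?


Answer: 8576/89

Derivation:
// countbox.lessen(x=-98) -> 98
// countbox.show() -> 98
// countbox.amplify(x=ANS) -> 9604
// countbox.load(x=-57) -> -57
// countbox.quotient(x=-89) -> 57/89
// countbox.plus(x=-97) -> -8576/89
// countbox.mirror() -> 8576/89
// chron.drift(n=18) -> ToolError: no date set
// countbox.show() -> 8576/89
// countbox.lessen(x=2/3) -> 25550/267


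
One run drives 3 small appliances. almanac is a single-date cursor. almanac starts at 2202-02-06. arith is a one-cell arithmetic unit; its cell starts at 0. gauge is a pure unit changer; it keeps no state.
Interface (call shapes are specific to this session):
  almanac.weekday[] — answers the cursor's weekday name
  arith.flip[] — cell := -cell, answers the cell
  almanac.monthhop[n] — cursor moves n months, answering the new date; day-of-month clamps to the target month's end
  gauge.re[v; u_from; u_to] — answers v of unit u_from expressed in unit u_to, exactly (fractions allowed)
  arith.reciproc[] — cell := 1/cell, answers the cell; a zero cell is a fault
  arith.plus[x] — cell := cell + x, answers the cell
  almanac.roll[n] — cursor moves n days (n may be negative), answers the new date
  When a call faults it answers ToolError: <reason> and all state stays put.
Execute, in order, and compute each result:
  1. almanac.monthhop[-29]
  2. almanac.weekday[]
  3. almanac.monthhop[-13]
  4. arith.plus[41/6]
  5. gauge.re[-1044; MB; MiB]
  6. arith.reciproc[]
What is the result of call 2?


Answer: Friday

Derivation:
I call almanac.monthhop on n: -29, and see 2199-09-06.
Then almanac.weekday(), yielding Friday.
Now I run almanac.monthhop on n: -13, which returns 2198-08-06.
Calling arith.plus on x: 41/6, → 41/6.
Next I call gauge.re on v: -1044, u_from: MB, u_to: MiB, which returns -4078125/4096.
Calling arith.reciproc, — result: 6/41.


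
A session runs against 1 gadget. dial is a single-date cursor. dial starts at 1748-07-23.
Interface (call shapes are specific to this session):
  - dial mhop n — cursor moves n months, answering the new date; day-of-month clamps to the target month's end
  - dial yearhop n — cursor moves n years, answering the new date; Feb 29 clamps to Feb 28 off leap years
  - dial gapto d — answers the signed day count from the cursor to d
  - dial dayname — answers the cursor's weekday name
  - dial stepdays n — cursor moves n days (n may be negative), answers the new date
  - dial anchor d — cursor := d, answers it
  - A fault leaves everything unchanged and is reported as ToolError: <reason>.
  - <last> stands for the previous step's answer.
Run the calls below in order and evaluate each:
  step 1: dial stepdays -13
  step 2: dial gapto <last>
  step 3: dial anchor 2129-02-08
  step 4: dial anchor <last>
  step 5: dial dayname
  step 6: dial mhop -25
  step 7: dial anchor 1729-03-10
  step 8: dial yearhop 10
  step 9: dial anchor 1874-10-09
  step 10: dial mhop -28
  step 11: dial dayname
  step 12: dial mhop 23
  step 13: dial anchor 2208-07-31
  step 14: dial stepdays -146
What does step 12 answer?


Answer: 1874-05-09

Derivation:
% dial stepdays n: -13
[out] 1748-07-10
% dial gapto d: <last>
[out] 0
% dial anchor d: 2129-02-08
[out] 2129-02-08
% dial anchor d: <last>
[out] 2129-02-08
% dial dayname
[out] Tuesday
% dial mhop n: -25
[out] 2127-01-08
% dial anchor d: 1729-03-10
[out] 1729-03-10
% dial yearhop n: 10
[out] 1739-03-10
% dial anchor d: 1874-10-09
[out] 1874-10-09
% dial mhop n: -28
[out] 1872-06-09
% dial dayname
[out] Sunday
% dial mhop n: 23
[out] 1874-05-09
% dial anchor d: 2208-07-31
[out] 2208-07-31
% dial stepdays n: -146
[out] 2208-03-07


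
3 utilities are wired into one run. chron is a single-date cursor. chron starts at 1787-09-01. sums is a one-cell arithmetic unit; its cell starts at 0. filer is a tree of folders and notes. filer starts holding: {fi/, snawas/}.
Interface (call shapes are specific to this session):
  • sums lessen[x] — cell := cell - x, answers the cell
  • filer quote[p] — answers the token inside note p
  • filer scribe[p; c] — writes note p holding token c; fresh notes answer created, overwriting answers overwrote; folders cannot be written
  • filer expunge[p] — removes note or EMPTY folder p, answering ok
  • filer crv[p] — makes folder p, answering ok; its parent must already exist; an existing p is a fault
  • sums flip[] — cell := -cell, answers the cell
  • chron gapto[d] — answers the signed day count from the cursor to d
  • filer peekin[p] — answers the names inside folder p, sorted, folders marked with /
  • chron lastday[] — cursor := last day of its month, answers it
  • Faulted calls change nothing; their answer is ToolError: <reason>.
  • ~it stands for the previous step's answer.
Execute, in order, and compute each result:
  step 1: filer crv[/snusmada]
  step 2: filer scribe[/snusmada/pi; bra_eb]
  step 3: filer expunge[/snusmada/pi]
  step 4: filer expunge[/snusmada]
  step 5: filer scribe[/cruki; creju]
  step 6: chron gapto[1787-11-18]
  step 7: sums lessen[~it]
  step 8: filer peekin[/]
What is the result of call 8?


Answer: [cruki, fi/, snawas/]

Derivation:
# 1. filer crv(p='/snusmada') -> ok
# 2. filer scribe(p='/snusmada/pi', c='bra_eb') -> created
# 3. filer expunge(p='/snusmada/pi') -> ok
# 4. filer expunge(p='/snusmada') -> ok
# 5. filer scribe(p='/cruki', c='creju') -> created
# 6. chron gapto(d='1787-11-18') -> 78
# 7. sums lessen(x='~it') -> -78
# 8. filer peekin(p='/') -> [cruki, fi/, snawas/]


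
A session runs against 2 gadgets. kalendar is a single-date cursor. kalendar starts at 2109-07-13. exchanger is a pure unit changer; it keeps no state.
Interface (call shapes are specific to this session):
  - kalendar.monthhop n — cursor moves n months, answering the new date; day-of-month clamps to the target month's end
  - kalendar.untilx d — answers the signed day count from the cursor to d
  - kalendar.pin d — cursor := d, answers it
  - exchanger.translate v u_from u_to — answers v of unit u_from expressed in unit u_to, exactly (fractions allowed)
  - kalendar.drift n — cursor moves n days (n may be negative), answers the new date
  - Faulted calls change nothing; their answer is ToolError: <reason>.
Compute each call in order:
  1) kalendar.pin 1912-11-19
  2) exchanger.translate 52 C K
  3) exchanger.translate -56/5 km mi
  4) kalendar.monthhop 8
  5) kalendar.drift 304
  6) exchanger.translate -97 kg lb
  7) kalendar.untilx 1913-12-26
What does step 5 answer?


> kalendar.pin d→1912-11-19
:: 1912-11-19
> exchanger.translate v→52 u_from→C u_to→K
:: 6503/20
> exchanger.translate v→-56/5 u_from→km u_to→mi
:: -87500/12573
> kalendar.monthhop n→8
:: 1913-07-19
> kalendar.drift n→304
:: 1914-05-19
> exchanger.translate v→-97 u_from→kg u_to→lb
:: -100000000/467621
> kalendar.untilx d→1913-12-26
:: -144

Answer: 1914-05-19


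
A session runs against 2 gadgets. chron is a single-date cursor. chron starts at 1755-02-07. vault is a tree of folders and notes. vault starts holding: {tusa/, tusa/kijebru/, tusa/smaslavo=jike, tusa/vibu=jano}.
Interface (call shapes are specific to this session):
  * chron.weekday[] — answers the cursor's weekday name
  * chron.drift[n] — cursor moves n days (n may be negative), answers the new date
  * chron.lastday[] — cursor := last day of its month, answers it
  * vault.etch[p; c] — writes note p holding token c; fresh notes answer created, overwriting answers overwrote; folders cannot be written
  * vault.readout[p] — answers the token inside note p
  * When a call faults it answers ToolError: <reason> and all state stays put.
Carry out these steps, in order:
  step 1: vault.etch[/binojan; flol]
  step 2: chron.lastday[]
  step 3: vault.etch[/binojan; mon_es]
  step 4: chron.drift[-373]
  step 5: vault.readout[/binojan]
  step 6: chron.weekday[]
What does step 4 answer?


! 1. etch(p→/binojan, c→flol) ~> created
! 2. lastday() ~> 1755-02-28
! 3. etch(p→/binojan, c→mon_es) ~> overwrote
! 4. drift(n→-373) ~> 1754-02-20
! 5. readout(p→/binojan) ~> mon_es
! 6. weekday() ~> Wednesday

Answer: 1754-02-20


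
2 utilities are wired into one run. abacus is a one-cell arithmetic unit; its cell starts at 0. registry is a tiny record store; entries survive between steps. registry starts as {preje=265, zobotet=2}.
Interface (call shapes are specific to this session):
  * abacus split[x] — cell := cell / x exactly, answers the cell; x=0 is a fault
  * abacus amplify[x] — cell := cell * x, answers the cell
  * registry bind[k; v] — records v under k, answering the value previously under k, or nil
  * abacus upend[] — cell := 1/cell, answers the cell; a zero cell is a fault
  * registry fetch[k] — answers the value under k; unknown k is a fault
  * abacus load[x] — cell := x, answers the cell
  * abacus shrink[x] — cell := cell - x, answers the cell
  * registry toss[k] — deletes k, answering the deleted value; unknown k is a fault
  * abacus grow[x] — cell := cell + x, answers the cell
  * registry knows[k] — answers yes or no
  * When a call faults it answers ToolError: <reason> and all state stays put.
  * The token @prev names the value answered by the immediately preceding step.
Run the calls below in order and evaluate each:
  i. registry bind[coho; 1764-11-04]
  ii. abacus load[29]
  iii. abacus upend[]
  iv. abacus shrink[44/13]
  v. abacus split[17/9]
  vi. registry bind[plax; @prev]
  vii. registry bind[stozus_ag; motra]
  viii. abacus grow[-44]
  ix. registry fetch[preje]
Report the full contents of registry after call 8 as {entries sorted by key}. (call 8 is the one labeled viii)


// 1. registry bind(k=coho, v=1764-11-04) : nil
// 2. abacus load(x=29) : 29
// 3. abacus upend() : 1/29
// 4. abacus shrink(x=44/13) : -1263/377
// 5. abacus split(x=17/9) : -11367/6409
// 6. registry bind(k=plax, v=@prev) : nil
// 7. registry bind(k=stozus_ag, v=motra) : nil
// 8. abacus grow(x=-44) : -293363/6409
// 9. registry fetch(k=preje) : 265

Answer: {coho=1764-11-04, plax=-11367/6409, preje=265, stozus_ag=motra, zobotet=2}


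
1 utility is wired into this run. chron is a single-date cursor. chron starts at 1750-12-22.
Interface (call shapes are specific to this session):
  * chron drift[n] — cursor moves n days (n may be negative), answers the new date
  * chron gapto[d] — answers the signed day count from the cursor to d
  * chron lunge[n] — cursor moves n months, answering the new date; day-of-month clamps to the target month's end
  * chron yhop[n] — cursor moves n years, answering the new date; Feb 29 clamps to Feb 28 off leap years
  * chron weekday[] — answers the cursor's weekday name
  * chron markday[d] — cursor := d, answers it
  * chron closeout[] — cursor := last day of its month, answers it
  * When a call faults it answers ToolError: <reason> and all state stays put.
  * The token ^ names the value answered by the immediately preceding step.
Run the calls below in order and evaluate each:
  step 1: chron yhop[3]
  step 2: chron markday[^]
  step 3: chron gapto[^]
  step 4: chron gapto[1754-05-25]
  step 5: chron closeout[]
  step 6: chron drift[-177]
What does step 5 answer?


% 1. chron yhop(n→3) ~> 1753-12-22
% 2. chron markday(d→^) ~> 1753-12-22
% 3. chron gapto(d→^) ~> 0
% 4. chron gapto(d→1754-05-25) ~> 154
% 5. chron closeout() ~> 1753-12-31
% 6. chron drift(n→-177) ~> 1753-07-07

Answer: 1753-12-31


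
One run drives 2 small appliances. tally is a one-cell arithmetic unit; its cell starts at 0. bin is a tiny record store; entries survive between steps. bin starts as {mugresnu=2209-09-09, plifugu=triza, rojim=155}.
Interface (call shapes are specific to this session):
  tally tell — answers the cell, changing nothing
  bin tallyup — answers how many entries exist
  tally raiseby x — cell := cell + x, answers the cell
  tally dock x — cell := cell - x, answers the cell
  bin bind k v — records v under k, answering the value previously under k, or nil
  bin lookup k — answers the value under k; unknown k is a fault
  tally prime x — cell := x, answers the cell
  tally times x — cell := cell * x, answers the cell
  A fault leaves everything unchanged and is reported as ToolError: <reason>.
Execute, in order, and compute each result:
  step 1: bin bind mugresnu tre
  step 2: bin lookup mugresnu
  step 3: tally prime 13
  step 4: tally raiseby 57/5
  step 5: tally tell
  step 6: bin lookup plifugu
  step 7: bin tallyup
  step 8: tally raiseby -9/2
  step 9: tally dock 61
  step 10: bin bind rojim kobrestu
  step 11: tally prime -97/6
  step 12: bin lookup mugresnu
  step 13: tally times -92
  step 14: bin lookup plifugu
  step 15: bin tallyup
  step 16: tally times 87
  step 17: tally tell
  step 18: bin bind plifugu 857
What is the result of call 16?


Answer: 129398

Derivation:
! bin bind(k: mugresnu, v: tre) : 2209-09-09
! bin lookup(k: mugresnu) : tre
! tally prime(x: 13) : 13
! tally raiseby(x: 57/5) : 122/5
! tally tell() : 122/5
! bin lookup(k: plifugu) : triza
! bin tallyup() : 3
! tally raiseby(x: -9/2) : 199/10
! tally dock(x: 61) : -411/10
! bin bind(k: rojim, v: kobrestu) : 155
! tally prime(x: -97/6) : -97/6
! bin lookup(k: mugresnu) : tre
! tally times(x: -92) : 4462/3
! bin lookup(k: plifugu) : triza
! bin tallyup() : 3
! tally times(x: 87) : 129398
! tally tell() : 129398
! bin bind(k: plifugu, v: 857) : triza


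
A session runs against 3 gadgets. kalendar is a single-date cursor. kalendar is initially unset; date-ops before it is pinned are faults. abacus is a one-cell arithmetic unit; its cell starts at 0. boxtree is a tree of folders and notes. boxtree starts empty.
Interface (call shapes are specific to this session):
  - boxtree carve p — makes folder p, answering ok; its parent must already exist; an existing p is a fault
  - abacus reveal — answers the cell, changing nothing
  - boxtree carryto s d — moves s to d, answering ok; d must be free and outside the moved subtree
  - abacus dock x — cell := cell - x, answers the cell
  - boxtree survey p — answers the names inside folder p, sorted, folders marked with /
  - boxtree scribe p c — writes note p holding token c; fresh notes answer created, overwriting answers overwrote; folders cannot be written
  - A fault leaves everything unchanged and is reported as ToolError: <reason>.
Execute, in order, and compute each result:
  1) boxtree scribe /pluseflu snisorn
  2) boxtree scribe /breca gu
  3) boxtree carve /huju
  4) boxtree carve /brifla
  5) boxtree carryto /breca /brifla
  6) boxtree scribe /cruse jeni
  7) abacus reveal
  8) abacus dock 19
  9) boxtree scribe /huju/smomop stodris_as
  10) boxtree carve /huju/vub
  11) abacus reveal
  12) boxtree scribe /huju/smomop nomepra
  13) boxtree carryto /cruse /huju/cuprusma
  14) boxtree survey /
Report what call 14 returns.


Then boxtree scribe on p: /pluseflu, c: snisorn, and get created.
Then boxtree scribe on p: /breca, c: gu, which returns created.
Next I call boxtree carve on p: /huju, and see ok.
I try boxtree carve on p: /brifla: ok.
Then boxtree carryto on s: /breca, d: /brifla: ToolError: exists.
I call boxtree scribe on p: /cruse, c: jeni, giving created.
I call abacus reveal(), which returns 0.
I call abacus dock on x: 19, and observe -19.
I call boxtree scribe on p: /huju/smomop, c: stodris_as, which returns created.
Invoking boxtree carve on p: /huju/vub, and get ok.
Invoking abacus reveal, which returns -19.
I invoke boxtree scribe on p: /huju/smomop, c: nomepra, → overwrote.
I try boxtree carryto on s: /cruse, d: /huju/cuprusma, which returns ok.
I run boxtree survey on p: /, — result: [breca, brifla/, huju/, pluseflu].

Answer: [breca, brifla/, huju/, pluseflu]


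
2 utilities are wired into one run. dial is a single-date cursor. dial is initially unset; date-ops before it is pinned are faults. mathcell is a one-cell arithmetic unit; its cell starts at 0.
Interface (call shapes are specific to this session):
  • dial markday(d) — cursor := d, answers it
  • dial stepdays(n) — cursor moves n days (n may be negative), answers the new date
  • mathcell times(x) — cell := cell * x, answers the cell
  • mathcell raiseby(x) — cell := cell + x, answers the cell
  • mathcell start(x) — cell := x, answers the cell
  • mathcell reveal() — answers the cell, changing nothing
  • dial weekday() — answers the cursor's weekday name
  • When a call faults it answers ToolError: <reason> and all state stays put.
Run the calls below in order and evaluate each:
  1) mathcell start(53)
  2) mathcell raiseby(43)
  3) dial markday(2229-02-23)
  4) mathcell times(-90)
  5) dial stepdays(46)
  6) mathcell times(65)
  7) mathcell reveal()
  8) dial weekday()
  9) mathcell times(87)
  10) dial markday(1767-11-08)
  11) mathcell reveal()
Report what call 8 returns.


>>> mathcell start 53
[out] 53
>>> mathcell raiseby 43
[out] 96
>>> dial markday 2229-02-23
[out] 2229-02-23
>>> mathcell times -90
[out] -8640
>>> dial stepdays 46
[out] 2229-04-10
>>> mathcell times 65
[out] -561600
>>> mathcell reveal
[out] -561600
>>> dial weekday
[out] Friday
>>> mathcell times 87
[out] -48859200
>>> dial markday 1767-11-08
[out] 1767-11-08
>>> mathcell reveal
[out] -48859200

Answer: Friday


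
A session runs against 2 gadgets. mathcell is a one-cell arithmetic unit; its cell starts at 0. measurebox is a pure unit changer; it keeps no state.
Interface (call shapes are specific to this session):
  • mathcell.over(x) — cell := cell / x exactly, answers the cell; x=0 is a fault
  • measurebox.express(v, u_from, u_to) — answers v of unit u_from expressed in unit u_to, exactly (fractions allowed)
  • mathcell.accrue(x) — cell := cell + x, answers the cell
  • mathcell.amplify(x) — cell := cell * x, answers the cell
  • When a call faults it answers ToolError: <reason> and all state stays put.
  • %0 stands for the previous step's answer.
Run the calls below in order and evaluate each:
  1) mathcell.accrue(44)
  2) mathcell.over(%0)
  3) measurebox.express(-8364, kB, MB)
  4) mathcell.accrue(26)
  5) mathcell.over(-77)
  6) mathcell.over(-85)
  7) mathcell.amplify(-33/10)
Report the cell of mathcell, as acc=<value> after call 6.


Answer: acc=27/6545

Derivation:
>>> mathcell.accrue x='44'
= 44
>>> mathcell.over x='%0'
= 1
>>> measurebox.express v='-8364' u_from='kB' u_to='MB'
= -2091/250
>>> mathcell.accrue x='26'
= 27
>>> mathcell.over x='-77'
= -27/77
>>> mathcell.over x='-85'
= 27/6545
>>> mathcell.amplify x='-33/10'
= -81/5950


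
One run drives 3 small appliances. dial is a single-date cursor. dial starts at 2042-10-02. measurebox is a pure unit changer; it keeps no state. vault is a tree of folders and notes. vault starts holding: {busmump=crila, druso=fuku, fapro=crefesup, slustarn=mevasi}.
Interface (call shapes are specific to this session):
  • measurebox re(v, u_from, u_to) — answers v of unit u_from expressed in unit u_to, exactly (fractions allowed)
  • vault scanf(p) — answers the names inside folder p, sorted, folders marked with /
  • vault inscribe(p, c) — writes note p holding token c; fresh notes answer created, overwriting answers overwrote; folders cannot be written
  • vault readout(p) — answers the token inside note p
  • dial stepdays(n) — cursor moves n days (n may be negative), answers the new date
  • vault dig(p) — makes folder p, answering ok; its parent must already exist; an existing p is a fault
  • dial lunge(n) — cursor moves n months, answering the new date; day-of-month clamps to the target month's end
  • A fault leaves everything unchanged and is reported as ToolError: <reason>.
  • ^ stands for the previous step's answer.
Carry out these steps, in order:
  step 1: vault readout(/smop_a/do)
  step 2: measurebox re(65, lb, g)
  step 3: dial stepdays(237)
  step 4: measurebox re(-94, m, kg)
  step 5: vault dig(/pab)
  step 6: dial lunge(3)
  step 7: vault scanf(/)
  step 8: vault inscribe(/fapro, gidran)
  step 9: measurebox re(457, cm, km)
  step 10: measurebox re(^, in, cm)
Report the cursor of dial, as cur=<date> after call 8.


Answer: cur=2043-08-27

Derivation:
·→ vault readout(p: /smop_a/do)
·← ToolError: not found
·→ measurebox re(v: 65, u_from: lb, u_to: g)
·← 589670081/20000
·→ dial stepdays(n: 237)
·← 2043-05-27
·→ measurebox re(v: -94, u_from: m, u_to: kg)
·← ToolError: incompatible units
·→ vault dig(p: /pab)
·← ok
·→ dial lunge(n: 3)
·← 2043-08-27
·→ vault scanf(p: /)
·← [busmump, druso, fapro, pab/, slustarn]
·→ vault inscribe(p: /fapro, c: gidran)
·← overwrote
·→ measurebox re(v: 457, u_from: cm, u_to: km)
·← 457/100000
·→ measurebox re(v: ^, u_from: in, u_to: cm)
·← 58039/5000000


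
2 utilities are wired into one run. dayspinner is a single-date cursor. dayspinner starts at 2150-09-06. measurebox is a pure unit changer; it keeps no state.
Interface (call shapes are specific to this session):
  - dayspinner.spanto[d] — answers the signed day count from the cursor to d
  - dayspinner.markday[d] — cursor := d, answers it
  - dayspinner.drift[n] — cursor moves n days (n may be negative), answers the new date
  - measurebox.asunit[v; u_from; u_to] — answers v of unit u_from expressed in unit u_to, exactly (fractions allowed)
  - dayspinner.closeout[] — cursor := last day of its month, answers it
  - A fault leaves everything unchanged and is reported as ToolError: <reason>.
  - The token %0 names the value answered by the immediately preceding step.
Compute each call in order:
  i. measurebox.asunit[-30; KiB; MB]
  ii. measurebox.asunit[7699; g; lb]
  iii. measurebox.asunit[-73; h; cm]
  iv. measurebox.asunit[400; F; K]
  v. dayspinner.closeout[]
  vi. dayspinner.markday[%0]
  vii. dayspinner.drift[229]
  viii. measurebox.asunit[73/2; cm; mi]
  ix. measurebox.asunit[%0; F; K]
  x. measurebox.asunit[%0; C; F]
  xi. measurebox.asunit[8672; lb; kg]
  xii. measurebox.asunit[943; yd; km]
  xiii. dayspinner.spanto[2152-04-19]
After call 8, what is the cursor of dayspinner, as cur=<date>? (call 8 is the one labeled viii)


;; asunit(v: -30, u_from: KiB, u_to: MB) -> -96/3125
;; asunit(v: 7699, u_from: g, u_to: lb) -> 769900000/45359237
;; asunit(v: -73, u_from: h, u_to: cm) -> ToolError: incompatible units
;; asunit(v: 400, u_from: F, u_to: K) -> 85967/180
;; closeout() -> 2150-09-30
;; markday(d: %0) -> 2150-09-30
;; drift(n: 229) -> 2151-05-17
;; asunit(v: 73/2, u_from: cm, u_to: mi) -> 365/1609344
;; asunit(v: %0, u_from: F, u_to: K) -> 18494188037/72420480
;; asunit(v: %0, u_from: C, u_to: F) -> 19781663237/40233600
;; asunit(v: 8672, u_from: lb, u_to: kg) -> 12292353227/3125000
;; asunit(v: 943, u_from: yd, u_to: km) -> 1077849/1250000
;; spanto(d: 2152-04-19) -> 338

Answer: cur=2151-05-17


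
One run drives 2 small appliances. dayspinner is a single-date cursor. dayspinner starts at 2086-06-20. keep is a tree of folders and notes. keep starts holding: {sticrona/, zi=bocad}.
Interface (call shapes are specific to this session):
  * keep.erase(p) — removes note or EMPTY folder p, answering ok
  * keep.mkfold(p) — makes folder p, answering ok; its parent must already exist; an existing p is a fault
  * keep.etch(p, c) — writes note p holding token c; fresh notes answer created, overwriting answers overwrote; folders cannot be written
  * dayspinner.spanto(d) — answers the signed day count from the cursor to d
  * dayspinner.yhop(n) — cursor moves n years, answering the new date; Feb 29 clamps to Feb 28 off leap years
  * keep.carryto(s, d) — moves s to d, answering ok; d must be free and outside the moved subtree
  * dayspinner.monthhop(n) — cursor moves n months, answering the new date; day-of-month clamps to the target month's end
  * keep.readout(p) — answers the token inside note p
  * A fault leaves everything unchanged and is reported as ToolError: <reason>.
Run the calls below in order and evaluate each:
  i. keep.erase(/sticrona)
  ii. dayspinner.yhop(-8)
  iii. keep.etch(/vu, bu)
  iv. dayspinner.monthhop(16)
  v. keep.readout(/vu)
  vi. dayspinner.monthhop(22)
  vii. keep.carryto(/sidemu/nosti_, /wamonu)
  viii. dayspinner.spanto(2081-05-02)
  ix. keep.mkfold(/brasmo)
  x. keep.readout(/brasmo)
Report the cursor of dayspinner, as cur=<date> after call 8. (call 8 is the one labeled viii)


·→ keep.erase(/sticrona)
·← ok
·→ dayspinner.yhop(-8)
·← 2078-06-20
·→ keep.etch(/vu, bu)
·← created
·→ dayspinner.monthhop(16)
·← 2079-10-20
·→ keep.readout(/vu)
·← bu
·→ dayspinner.monthhop(22)
·← 2081-08-20
·→ keep.carryto(/sidemu/nosti_, /wamonu)
·← ToolError: not found
·→ dayspinner.spanto(2081-05-02)
·← -110
·→ keep.mkfold(/brasmo)
·← ok
·→ keep.readout(/brasmo)
·← ToolError: is a directory

Answer: cur=2081-08-20


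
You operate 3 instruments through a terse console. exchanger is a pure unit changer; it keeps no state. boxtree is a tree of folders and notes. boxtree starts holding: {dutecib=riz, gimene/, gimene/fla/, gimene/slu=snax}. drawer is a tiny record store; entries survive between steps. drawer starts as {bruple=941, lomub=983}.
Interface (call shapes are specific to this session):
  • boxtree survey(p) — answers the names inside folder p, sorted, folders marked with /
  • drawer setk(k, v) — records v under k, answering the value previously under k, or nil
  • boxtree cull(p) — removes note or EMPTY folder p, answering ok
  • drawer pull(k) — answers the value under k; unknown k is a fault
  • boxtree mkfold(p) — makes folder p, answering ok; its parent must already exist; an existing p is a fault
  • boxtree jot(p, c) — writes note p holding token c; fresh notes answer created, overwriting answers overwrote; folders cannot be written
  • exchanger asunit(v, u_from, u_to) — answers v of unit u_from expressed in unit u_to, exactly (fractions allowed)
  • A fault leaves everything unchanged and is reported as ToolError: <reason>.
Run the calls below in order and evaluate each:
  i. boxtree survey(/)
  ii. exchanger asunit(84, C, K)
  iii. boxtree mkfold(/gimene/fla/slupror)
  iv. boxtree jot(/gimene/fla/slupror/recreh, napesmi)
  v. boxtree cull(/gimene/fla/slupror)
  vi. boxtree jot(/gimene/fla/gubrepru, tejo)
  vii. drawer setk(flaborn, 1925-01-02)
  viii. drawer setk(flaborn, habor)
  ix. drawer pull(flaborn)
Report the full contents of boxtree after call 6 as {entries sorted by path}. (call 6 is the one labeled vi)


I use boxtree survey(/), which returns [dutecib, gimene/].
Now I run exchanger asunit(84, C, K), giving 7143/20.
Invoking boxtree mkfold(/gimene/fla/slupror), — result: ok.
I try boxtree jot(/gimene/fla/slupror/recreh, napesmi), which returns created.
I run boxtree cull(/gimene/fla/slupror), and see ToolError: not empty.
Calling boxtree jot(/gimene/fla/gubrepru, tejo), — result: created.
I use drawer setk(flaborn, 1925-01-02), and observe nil.
Calling drawer setk(flaborn, habor), and observe 1925-01-02.
I call drawer pull(flaborn), and observe habor.

Answer: {dutecib=riz, gimene/, gimene/fla/, gimene/fla/gubrepru=tejo, gimene/fla/slupror/, gimene/fla/slupror/recreh=napesmi, gimene/slu=snax}


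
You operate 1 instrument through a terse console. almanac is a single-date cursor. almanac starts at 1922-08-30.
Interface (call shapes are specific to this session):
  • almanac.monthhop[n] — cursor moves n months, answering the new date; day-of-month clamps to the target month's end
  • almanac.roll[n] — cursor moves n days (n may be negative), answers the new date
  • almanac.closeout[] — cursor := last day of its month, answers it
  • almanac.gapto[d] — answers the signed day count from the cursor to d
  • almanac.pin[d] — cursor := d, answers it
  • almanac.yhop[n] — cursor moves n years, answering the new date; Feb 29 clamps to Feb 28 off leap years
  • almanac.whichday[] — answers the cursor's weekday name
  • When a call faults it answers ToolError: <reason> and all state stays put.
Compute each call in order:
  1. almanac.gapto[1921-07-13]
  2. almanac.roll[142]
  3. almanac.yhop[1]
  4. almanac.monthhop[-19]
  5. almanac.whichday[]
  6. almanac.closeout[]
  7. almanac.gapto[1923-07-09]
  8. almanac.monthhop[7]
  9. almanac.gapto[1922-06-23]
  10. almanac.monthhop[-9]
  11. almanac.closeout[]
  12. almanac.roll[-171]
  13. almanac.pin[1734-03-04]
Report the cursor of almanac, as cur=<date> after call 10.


Invoking almanac.gapto on d='1921-07-13', — result: -413.
Calling almanac.roll on n='142', and observe 1923-01-19.
I invoke almanac.yhop on n='1', and see 1924-01-19.
I call almanac.monthhop on n='-19', yielding 1922-06-19.
I use almanac.whichday: Monday.
I invoke almanac.closeout, → 1922-06-30.
Calling almanac.gapto on d='1923-07-09', which returns 374.
I invoke almanac.monthhop on n='7', and observe 1923-01-30.
I try almanac.gapto on d='1922-06-23', giving -221.
I run almanac.monthhop on n='-9', and observe 1922-04-30.
Then almanac.closeout, — result: 1922-04-30.
Then almanac.roll on n='-171', — result: 1921-11-10.
Then almanac.pin on d='1734-03-04': 1734-03-04.

Answer: cur=1922-04-30


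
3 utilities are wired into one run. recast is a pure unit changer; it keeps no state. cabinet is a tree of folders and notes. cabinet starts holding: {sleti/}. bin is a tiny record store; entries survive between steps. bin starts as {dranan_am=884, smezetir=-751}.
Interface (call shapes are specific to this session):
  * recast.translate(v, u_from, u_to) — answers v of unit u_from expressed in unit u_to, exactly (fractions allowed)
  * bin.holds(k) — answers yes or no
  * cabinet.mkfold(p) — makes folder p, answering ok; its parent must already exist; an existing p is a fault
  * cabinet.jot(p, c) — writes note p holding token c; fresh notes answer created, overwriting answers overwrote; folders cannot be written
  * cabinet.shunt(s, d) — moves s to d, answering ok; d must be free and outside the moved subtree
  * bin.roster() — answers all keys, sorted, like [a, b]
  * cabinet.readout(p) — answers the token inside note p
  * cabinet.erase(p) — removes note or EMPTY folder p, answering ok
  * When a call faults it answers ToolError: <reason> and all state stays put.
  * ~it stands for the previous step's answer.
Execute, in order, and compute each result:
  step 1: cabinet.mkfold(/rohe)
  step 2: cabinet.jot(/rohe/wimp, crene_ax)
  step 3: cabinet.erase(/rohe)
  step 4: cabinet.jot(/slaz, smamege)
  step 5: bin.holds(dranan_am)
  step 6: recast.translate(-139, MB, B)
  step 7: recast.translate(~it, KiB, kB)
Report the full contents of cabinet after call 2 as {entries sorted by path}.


I use mkfold with p=/rohe, giving ok.
I run jot with p=/rohe/wimp, c=crene_ax, and observe created.
Now I run erase with p=/rohe, which returns ToolError: not empty.
Using jot with p=/slaz, c=smamege, — result: created.
I run holds with k=dranan_am, — result: yes.
I invoke translate with v=-139, u_from=MB, u_to=B, → -139000000.
I invoke translate with v=~it, u_from=KiB, u_to=kB, and observe -142336000.

Answer: {rohe/, rohe/wimp=crene_ax, sleti/}


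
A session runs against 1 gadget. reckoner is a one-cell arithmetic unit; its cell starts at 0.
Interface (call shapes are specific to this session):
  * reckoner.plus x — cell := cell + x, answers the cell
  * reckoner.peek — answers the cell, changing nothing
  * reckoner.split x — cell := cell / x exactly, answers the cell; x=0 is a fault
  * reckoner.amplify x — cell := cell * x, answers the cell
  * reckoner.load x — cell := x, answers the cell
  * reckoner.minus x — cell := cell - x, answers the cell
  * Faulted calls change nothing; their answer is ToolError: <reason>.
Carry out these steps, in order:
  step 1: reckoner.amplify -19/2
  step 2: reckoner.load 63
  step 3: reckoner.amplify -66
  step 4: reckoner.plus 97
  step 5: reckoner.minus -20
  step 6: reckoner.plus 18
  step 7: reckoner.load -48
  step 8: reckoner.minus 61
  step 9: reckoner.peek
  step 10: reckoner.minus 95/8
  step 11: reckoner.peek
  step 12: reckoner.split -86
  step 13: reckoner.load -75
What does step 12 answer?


Answer: 967/688

Derivation:
>>> reckoner.amplify -19/2
= 0
>>> reckoner.load 63
= 63
>>> reckoner.amplify -66
= -4158
>>> reckoner.plus 97
= -4061
>>> reckoner.minus -20
= -4041
>>> reckoner.plus 18
= -4023
>>> reckoner.load -48
= -48
>>> reckoner.minus 61
= -109
>>> reckoner.peek
= -109
>>> reckoner.minus 95/8
= -967/8
>>> reckoner.peek
= -967/8
>>> reckoner.split -86
= 967/688
>>> reckoner.load -75
= -75
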